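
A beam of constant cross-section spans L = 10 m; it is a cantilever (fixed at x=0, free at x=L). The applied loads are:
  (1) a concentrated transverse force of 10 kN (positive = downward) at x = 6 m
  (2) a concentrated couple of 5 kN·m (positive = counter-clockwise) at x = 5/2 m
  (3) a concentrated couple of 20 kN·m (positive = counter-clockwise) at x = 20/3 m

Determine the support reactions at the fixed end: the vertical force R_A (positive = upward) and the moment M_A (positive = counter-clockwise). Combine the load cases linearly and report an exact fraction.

R_A = 10 kN, M_A = 35 kN·m

Load 1 — point force P=10 kN at a=6 m (b=L-a=4):
  R_A = P = 10 kN
  M_A = Pa = 10·6 = 60 kN·m
Load 2 — applied couple M₀=5 kN·m at a=5/2 m (b=L-a=15/2):
  R_A = 0 kN
  M_A = -M₀ = -5 kN·m
Load 3 — applied couple M₀=20 kN·m at a=20/3 m (b=L-a=10/3):
  R_A = 0 kN
  M_A = -M₀ = -20 kN·m
Superposition: R_A = 10 kN, M_A = 35 kN·m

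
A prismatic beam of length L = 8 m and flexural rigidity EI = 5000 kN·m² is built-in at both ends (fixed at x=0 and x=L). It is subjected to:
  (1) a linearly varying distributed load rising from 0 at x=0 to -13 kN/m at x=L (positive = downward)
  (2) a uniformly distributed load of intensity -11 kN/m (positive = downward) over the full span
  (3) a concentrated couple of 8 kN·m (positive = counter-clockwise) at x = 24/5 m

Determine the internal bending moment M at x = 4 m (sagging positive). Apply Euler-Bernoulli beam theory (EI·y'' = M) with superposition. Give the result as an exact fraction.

Load 1 — triangular load w₀=-13 kN/m (0→w₀ over full span):
  M_1 = 3w₀Lx/20 - w₀L²/30 - w₀x³/(6L) = 3·(-13)·8·4/20 - (-13)·8²/30 - (-13)·4³/(6·8) = -52/3 kN·m
Load 2 — uniform load w=-11 kN/m over full span:
  M_2 = wLx/2 - wL²/12 - wx²/2 = (-11)·8·4/2 - (-11)·8²/12 - (-11)·4²/2 = -88/3 kN·m
Load 3 — applied couple M₀=8 kN·m at a=24/5 m (b=L-a=16/5):
  M_3 = R_Ax - M_A  [x≤a] with R_A=36/25, M_A=64/25 = (36/25)·4 - (64/25) = 16/5 kN·m
Superposition: M = Σ M_i = -652/15 kN·m ≈ -43.466667 kN·m

M(4) = -652/15 kN·m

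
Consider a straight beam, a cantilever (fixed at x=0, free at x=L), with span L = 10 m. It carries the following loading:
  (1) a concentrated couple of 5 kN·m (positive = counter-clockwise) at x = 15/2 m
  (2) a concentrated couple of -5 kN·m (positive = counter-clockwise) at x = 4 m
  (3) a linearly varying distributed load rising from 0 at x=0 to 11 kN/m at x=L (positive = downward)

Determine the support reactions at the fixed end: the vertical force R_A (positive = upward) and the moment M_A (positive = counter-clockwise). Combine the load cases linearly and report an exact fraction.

R_A = 55 kN, M_A = 1100/3 kN·m

Load 1 — applied couple M₀=5 kN·m at a=15/2 m (b=L-a=5/2):
  R_A = 0 kN
  M_A = -M₀ = -5 kN·m
Load 2 — applied couple M₀=-5 kN·m at a=4 m (b=L-a=6):
  R_A = 0 kN
  M_A = -M₀ = -(-5) = 5 kN·m
Load 3 — triangular load w₀=11 kN/m (0→w₀ over full span):
  R_A = w₀L/2 = 11·10/2 = 55 kN
  M_A = w₀L²/3 = 11·10²/3 = 1100/3 kN·m
Superposition: R_A = 55 kN, M_A = 1100/3 kN·m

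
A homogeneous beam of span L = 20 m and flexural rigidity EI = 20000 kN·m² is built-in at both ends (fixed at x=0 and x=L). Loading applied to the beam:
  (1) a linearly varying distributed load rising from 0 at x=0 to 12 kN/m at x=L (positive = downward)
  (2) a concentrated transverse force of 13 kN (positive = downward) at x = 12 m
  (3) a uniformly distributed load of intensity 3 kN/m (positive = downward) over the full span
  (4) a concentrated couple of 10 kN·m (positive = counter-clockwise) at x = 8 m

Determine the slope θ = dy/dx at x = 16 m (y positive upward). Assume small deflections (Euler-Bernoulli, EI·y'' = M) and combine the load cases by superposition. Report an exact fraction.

θ(16) = 10577/312500 rad

Load 1 — triangular load w₀=12 kN/m (0→w₀ over full span):
  θ_1 = -w₀(2x(L-x)(L-2x)(x+2L)+x²(L-x)²)/(120LEI) = -12·(2·16·(20-16)·(20-2·16)·(16+2·20)+16²·(20-16)²)/(120·20·20000) = 64/3125 rad
Load 2 — point force P=13 kN at a=12 m (b=L-a=8):
  θ_2 = Pa²(L-x)(2bL-(3b+a)(L-x))/(2L³EI)  [x>a] = 13·12²·(20-16)·(2·8·20-(3·8+12)·(20-16))/(2·20³·20000) = 1287/312500 rad
Load 3 — uniform load w=3 kN/m over full span:
  θ_3 = -wx(L-x)(L-2x)/(12EI) = -3·16·(20-16)·(20-2·16)/(12·20000) = 6/625 rad
Load 4 — applied couple M₀=10 kN·m at a=8 m (b=L-a=12):
  θ_4 = (R_Ax²/2 - M_Ax - M₀(x-a))/EI  [x>a] with R_A=18/25, M_A=6/5 = ((18/25)·16²/2 - (6/5)·16 - 10·(16-8))/20000 = -11/31250 rad
Superposition: θ = Σ θ_i = 10577/312500 rad ≈ 0.033846 rad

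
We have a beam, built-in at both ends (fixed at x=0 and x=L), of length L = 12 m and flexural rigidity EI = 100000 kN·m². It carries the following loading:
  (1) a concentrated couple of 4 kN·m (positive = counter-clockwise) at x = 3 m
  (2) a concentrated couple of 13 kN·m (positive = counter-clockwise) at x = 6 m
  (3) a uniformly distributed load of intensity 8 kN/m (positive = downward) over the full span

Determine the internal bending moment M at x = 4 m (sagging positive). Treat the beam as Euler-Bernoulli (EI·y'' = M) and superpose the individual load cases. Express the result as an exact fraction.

Load 1 — applied couple M₀=4 kN·m at a=3 m (b=L-a=9):
  M_1 = R_Ax - M_A - M₀  [x>a] with R_A=3/8, M_A=-3/4 = (3/8)·4 - (-3/4) - 4 = -7/4 kN·m
Load 2 — applied couple M₀=13 kN·m at a=6 m (b=L-a=6):
  M_2 = R_Ax - M_A  [x≤a] with R_A=13/8, M_A=13/4 = (13/8)·4 - (13/4) = 13/4 kN·m
Load 3 — uniform load w=8 kN/m over full span:
  M_3 = wLx/2 - wL²/12 - wx²/2 = 8·12·4/2 - 8·12²/12 - 8·4²/2 = 32 kN·m
Superposition: M = Σ M_i = 67/2 kN·m ≈ 33.500000 kN·m

M(4) = 67/2 kN·m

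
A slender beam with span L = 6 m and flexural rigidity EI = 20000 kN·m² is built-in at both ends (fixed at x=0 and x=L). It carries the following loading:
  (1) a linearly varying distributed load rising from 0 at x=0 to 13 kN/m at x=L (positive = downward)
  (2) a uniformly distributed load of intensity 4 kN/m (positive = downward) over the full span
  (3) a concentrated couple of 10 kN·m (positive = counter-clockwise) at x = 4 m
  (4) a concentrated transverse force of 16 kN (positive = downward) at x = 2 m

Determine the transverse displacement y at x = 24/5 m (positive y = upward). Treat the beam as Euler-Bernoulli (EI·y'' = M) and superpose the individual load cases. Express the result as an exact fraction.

y(24/5) = -59059/58593750 m

Load 1 — triangular load w₀=13 kN/m (0→w₀ over full span):
  y_1 = -w₀x²(L-x)²(x+2L)/(120LEI) = -13·(24/5)²·(6-(24/5))²·((24/5)+2·6)/(120·6·20000) = -4914/9765625 m
Load 2 — uniform load w=4 kN/m over full span:
  y_2 = -wx²(L-x)²/(24EI) = -4·(24/5)²·(6-(24/5))²/(24·20000) = -108/390625 m
Load 3 — applied couple M₀=10 kN·m at a=4 m (b=L-a=2):
  y_3 = (R_Ax³/6 - M_Ax²/2 - M₀(x-a)²/2)/EI  [x>a] with R_A=20/9, M_A=10/3 = ((20/9)·(24/5)³/6 - (10/3)·(24/5)²/2 - 10·((24/5)-4)²/2)/20000 = -1/31250 m
Load 4 — point force P=16 kN at a=2 m (b=L-a=4):
  y_4 = -Pa²(L-x)²(3bL-(3b+a)(L-x))/(6L³EI)  [x>a] = -16·2²·(6-(24/5))²·(3·4·6-(3·4+2)·(6-(24/5)))/(6·6³·20000) = -46/234375 m
Superposition: y = Σ y_i = -59059/58593750 m ≈ -0.001008 m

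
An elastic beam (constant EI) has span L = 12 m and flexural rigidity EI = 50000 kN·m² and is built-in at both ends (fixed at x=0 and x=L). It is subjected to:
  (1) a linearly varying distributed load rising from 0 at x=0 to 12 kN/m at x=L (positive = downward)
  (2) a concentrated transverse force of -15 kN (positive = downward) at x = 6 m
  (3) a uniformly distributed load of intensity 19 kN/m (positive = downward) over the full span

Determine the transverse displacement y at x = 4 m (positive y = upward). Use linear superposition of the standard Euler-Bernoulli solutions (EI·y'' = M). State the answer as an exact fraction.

y(4) = -1187/62500 m

Load 1 — triangular load w₀=12 kN/m (0→w₀ over full span):
  y_1 = -w₀x²(L-x)²(x+2L)/(120LEI) = -12·4²·(12-4)²·(4+2·12)/(120·12·50000) = -224/46875 m
Load 2 — point force P=-15 kN at a=6 m (b=L-a=6):
  y_2 = -Pb²x²(3aL-(3a+b)x)/(6L³EI)  [x≤a] = -(-15)·6²·4²·(3·6·12-(3·6+6)·4)/(6·12³·50000) = 1/500 m
Load 3 — uniform load w=19 kN/m over full span:
  y_3 = -wx²(L-x)²/(24EI) = -19·4²·(12-4)²/(24·50000) = -152/9375 m
Superposition: y = Σ y_i = -1187/62500 m ≈ -0.018992 m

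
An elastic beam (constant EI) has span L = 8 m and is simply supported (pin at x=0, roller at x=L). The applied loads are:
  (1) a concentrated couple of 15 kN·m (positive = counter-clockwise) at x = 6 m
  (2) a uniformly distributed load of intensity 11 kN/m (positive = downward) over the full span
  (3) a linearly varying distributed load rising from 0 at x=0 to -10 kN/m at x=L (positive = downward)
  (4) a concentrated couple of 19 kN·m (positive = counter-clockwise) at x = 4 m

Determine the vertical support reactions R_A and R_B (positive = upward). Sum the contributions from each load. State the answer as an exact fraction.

R_A = 419/12 kN, R_B = 157/12 kN

Load 1 — applied couple M₀=15 kN·m at a=6 m (b=L-a=2):
  R_A = M₀/L = 15/8 kN
  R_B = -M₀/L = -15/8 kN
Load 2 — uniform load w=11 kN/m over full span:
  R_A = wL/2 = 11·8/2 = 44 kN
  R_B = wL/2 = 11·8/2 = 44 kN
Load 3 — triangular load w₀=-10 kN/m (0→w₀ over full span):
  R_A = w₀L/6 = (-10)·8/6 = -40/3 kN
  R_B = w₀L/3 = (-10)·8/3 = -80/3 kN
Load 4 — applied couple M₀=19 kN·m at a=4 m (b=L-a=4):
  R_A = M₀/L = 19/8 kN
  R_B = -M₀/L = -19/8 kN
Superposition: R_A = 419/12 kN, R_B = 157/12 kN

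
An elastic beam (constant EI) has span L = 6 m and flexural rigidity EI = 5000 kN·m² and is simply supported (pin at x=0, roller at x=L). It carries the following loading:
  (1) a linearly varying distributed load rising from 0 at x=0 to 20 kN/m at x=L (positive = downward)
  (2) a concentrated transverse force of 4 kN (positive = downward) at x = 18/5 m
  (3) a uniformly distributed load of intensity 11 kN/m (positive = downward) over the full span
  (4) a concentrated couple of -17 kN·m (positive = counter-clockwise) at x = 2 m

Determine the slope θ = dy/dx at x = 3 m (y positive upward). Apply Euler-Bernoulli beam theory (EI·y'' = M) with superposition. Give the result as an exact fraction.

θ(3) = -353/234375 rad

Load 1 — triangular load w₀=20 kN/m (0→w₀ over full span):
  θ_1 = -w₀(7L⁴-30L²x²+15x⁴)/(360LEI) = -20·(7·6⁴-30·6²·3²+15·3⁴)/(360·6·5000) = -21/20000 rad
Load 2 — point force P=4 kN at a=18/5 m (b=L-a=12/5):
  θ_2 = -Pb(L²-b²-3x²)/(6LEI)  [x≤a] = -4·(12/5)·(6²-(12/5)²-3·3²)/(6·6·5000) = -27/156250 rad
Load 3 — uniform load w=11 kN/m over full span:
  θ_3 = -w(L³-6Lx²+4x³)/(24EI) = -11·(6³-6·6·3²+4·3³)/(24·5000) = 0 rad
Load 4 — applied couple M₀=-17 kN·m at a=2 m (b=L-a=4):
  θ_4 = (M₀x²/(2L)-M₀(x-a)+C₁)/EI  [x>a] with C₁=M₀(3b²-L²)/(6L)=-17/3 = ((-17)·3²/(2·6)-(-17)·(3-2)+(-17/3))/5000 = -17/60000 rad
Superposition: θ = Σ θ_i = -353/234375 rad ≈ -0.001506 rad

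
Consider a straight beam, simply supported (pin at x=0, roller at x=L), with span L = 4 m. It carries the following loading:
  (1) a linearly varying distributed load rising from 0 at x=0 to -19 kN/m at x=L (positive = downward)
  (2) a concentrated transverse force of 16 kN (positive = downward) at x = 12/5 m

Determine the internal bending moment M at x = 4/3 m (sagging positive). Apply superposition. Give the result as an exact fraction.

Load 1 — triangular load w₀=-19 kN/m (0→w₀ over full span):
  M_1 = w₀Lx/6 - w₀x³/(6L) = (-19)·4·(4/3)/6 - (-19)·(4/3)³/(6·4) = -1216/81 kN·m
Load 2 — point force P=16 kN at a=12/5 m (b=L-a=8/5):
  M_2 = Pbx/L  [x≤a] = 16·(8/5)·(4/3)/4 = 128/15 kN·m
Superposition: M = Σ M_i = -2624/405 kN·m ≈ -6.479012 kN·m

M(4/3) = -2624/405 kN·m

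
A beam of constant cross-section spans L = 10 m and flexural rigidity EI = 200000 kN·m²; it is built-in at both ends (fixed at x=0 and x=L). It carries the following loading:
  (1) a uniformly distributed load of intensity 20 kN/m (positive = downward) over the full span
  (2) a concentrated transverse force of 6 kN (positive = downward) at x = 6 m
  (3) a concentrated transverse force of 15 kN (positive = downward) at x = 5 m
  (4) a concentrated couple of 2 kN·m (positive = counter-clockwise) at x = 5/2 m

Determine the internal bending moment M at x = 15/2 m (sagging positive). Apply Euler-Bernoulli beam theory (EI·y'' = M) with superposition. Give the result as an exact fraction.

M(15/2) = 26371/1200 kN·m

Load 1 — uniform load w=20 kN/m over full span:
  M_1 = wLx/2 - wL²/12 - wx²/2 = 20·10·(15/2)/2 - 20·10²/12 - 20·(15/2)²/2 = 125/6 kN·m
Load 2 — point force P=6 kN at a=6 m (b=L-a=4):
  M_2 = Pa²(a+3b)(L-x)/L³ - Pa²b/L²  [x>a] = 6·6²·(6+3·4)·(10-(15/2))/10³ - 6·6²·4/10² = 27/25 kN·m
Load 3 — point force P=15 kN at a=5 m (b=L-a=5):
  M_3 = Pa²(a+3b)(L-x)/L³ - Pa²b/L²  [x>a] = 15·5²·(5+3·5)·(10-(15/2))/10³ - 15·5²·5/10² = 0 kN·m
Load 4 — applied couple M₀=2 kN·m at a=5/2 m (b=L-a=15/2):
  M_4 = R_Ax - M_A - M₀  [x>a] with R_A=9/40, M_A=-3/8 = (9/40)·(15/2) - (-3/8) - 2 = 1/16 kN·m
Superposition: M = Σ M_i = 26371/1200 kN·m ≈ 21.975833 kN·m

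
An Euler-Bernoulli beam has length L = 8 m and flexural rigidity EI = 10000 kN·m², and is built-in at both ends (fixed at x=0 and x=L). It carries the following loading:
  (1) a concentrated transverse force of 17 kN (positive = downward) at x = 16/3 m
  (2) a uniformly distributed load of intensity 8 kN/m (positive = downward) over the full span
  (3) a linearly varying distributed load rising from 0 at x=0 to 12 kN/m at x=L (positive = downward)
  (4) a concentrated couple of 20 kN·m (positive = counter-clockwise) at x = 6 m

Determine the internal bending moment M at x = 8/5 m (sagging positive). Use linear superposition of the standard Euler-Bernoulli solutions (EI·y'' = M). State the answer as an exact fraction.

Load 1 — point force P=17 kN at a=16/3 m (b=L-a=8/3):
  M_1 = Pb²(3a+b)x/L³ - Pab²/L²  [x≤a] = 17·(8/3)²·(3·(16/3)+(8/3))·(8/5)/8³ - 17·(16/3)·(8/3)²/8² = -136/45 kN·m
Load 2 — uniform load w=8 kN/m over full span:
  M_2 = wLx/2 - wL²/12 - wx²/2 = 8·8·(8/5)/2 - 8·8²/12 - 8·(8/5)²/2 = -128/75 kN·m
Load 3 — triangular load w₀=12 kN/m (0→w₀ over full span):
  M_3 = 3w₀Lx/20 - w₀L²/30 - w₀x³/(6L) = 3·12·8·(8/5)/20 - 12·8²/30 - 12·(8/5)³/(6·8) = -448/125 kN·m
Load 4 — applied couple M₀=20 kN·m at a=6 m (b=L-a=2):
  M_4 = R_Ax - M_A  [x≤a] with R_A=45/16, M_A=25/4 = (45/16)·(8/5) - (25/4) = -7/4 kN·m
Superposition: M = Σ M_i = -45283/4500 kN·m ≈ -10.062889 kN·m

M(8/5) = -45283/4500 kN·m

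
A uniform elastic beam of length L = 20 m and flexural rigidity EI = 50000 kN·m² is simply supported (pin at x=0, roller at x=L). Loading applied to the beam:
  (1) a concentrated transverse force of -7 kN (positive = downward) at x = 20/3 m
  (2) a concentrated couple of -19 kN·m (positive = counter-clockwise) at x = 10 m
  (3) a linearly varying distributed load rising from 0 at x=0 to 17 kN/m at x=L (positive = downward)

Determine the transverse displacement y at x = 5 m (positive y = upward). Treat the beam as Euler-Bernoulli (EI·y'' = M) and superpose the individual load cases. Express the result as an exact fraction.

Load 1 — point force P=-7 kN at a=20/3 m (b=L-a=40/3):
  y_1 = -Pbx(L²-b²-x²)/(6LEI)  [x≤a] = -(-7)·(40/3)·5·(20²-(40/3)²-5²)/(6·20·50000) = 497/32400 m
Load 2 — applied couple M₀=-19 kN·m at a=10 m (b=L-a=10):
  y_2 = (M₀x³/(6L)+C₁x)/EI  [x≤a] with C₁=M₀(3b²-L²)/(6L)=95/6 = ((-19)·5³/(6·20)+(95/6)·5)/50000 = 19/16000 m
Load 3 — triangular load w₀=17 kN/m (0→w₀ over full span):
  y_3 = -w₀x(7L⁴-10L²x²+3x⁴)/(360LEI) = -17·5·(7·20⁴-10·20²·5²+3·5⁴)/(360·20·50000) = -1853/7680 m
Superposition: y = Σ y_i = -1165099/5184000 m ≈ -0.224749 m

y(5) = -1165099/5184000 m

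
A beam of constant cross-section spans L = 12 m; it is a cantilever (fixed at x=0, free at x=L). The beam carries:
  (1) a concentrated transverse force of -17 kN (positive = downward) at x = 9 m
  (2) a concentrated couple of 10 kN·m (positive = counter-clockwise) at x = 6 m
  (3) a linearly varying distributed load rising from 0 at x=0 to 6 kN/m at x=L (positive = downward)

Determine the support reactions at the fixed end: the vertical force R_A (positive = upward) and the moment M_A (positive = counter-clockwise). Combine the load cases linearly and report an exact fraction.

Load 1 — point force P=-17 kN at a=9 m (b=L-a=3):
  R_A = P = (-17) = -17 kN
  M_A = Pa = (-17)·9 = -153 kN·m
Load 2 — applied couple M₀=10 kN·m at a=6 m (b=L-a=6):
  R_A = 0 kN
  M_A = -M₀ = -10 kN·m
Load 3 — triangular load w₀=6 kN/m (0→w₀ over full span):
  R_A = w₀L/2 = 6·12/2 = 36 kN
  M_A = w₀L²/3 = 6·12²/3 = 288 kN·m
Superposition: R_A = 19 kN, M_A = 125 kN·m

R_A = 19 kN, M_A = 125 kN·m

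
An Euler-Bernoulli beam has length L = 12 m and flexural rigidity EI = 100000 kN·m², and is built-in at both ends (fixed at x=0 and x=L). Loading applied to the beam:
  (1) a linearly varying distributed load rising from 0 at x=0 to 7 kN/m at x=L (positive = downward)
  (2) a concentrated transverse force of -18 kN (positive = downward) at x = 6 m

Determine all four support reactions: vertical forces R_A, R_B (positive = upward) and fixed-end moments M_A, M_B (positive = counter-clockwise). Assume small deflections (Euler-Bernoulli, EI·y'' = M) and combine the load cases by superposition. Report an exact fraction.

R_A = 18/5 kN, M_A = 33/5 kN·m, R_B = 102/5 kN, M_B = -117/5 kN·m

Load 1 — triangular load w₀=7 kN/m (0→w₀ over full span):
  R_A = 3w₀L/20 = 3·7·12/20 = 63/5 kN
  M_A = w₀L²/30 = 7·12²/30 = 168/5 kN·m
  R_B = 7w₀L/20 = 7·7·12/20 = 147/5 kN
  M_B = -w₀L²/20 = -7·12²/20 = -252/5 kN·m
Load 2 — point force P=-18 kN at a=6 m (b=L-a=6):
  R_A = Pb²(3a+b)/L³ = (-18)·6²·(3·6+6)/12³ = -9 kN
  M_A = Pab²/L² = (-18)·6·6²/12² = -27 kN·m
  R_B = Pa²(a+3b)/L³ = (-18)·6²·(6+3·6)/12³ = -9 kN
  M_B = -Pa²b/L² = -(-18)·6²·6/12² = 27 kN·m
Superposition: R_A = 18/5 kN, M_A = 33/5 kN·m, R_B = 102/5 kN, M_B = -117/5 kN·m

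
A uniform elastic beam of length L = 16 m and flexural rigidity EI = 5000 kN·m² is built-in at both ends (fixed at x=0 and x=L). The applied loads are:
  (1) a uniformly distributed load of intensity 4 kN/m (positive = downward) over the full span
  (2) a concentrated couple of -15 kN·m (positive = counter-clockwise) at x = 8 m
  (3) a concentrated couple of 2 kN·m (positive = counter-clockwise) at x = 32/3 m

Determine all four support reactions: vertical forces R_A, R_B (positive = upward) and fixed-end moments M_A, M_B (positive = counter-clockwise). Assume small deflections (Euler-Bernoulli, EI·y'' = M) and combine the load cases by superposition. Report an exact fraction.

R_A = 2953/96 kN, M_A = 329/4 kN·m, R_B = 3191/96 kN, M_B = -1069/12 kN·m

Load 1 — uniform load w=4 kN/m over full span:
  R_A = wL/2 = 4·16/2 = 32 kN
  M_A = wL²/12 = 4·16²/12 = 256/3 kN·m
  R_B = wL/2 = 4·16/2 = 32 kN
  M_B = -wL²/12 = -4·16²/12 = -256/3 kN·m
Load 2 — applied couple M₀=-15 kN·m at a=8 m (b=L-a=8):
  R_A = 6M₀ab/L³ = 6·(-15)·8·8/16³ = -45/32 kN
  M_A = M₀b(2a-b)/L² = (-15)·8·(2·8-8)/16² = -15/4 kN·m
  R_B = -6M₀ab/L³ = -6·(-15)·8·8/16³ = 45/32 kN
  M_B = M₀a(2b-a)/L² = (-15)·8·(2·8-8)/16² = -15/4 kN·m
Load 3 — applied couple M₀=2 kN·m at a=32/3 m (b=L-a=16/3):
  R_A = 6M₀ab/L³ = 6·2·(32/3)·(16/3)/16³ = 1/6 kN
  M_A = M₀b(2a-b)/L² = 2·(16/3)·(2·(32/3)-(16/3))/16² = 2/3 kN·m
  R_B = -6M₀ab/L³ = -6·2·(32/3)·(16/3)/16³ = -1/6 kN
  M_B = M₀a(2b-a)/L² = 2·(32/3)·(2·(16/3)-(32/3))/16² = 0 kN·m
Superposition: R_A = 2953/96 kN, M_A = 329/4 kN·m, R_B = 3191/96 kN, M_B = -1069/12 kN·m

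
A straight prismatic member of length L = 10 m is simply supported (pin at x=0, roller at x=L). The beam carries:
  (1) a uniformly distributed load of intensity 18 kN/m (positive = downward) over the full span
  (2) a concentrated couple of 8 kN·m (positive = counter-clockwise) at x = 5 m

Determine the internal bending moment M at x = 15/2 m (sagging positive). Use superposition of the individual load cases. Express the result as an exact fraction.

M(15/2) = 667/4 kN·m

Load 1 — uniform load w=18 kN/m over full span:
  M_1 = wx(L-x)/2 = 18·(15/2)·(10-(15/2))/2 = 675/4 kN·m
Load 2 — applied couple M₀=8 kN·m at a=5 m (b=L-a=5):
  M_2 = M₀x/L - M₀  [x>a] = 8·(15/2)/10 - 8 = -2 kN·m
Superposition: M = Σ M_i = 667/4 kN·m ≈ 166.750000 kN·m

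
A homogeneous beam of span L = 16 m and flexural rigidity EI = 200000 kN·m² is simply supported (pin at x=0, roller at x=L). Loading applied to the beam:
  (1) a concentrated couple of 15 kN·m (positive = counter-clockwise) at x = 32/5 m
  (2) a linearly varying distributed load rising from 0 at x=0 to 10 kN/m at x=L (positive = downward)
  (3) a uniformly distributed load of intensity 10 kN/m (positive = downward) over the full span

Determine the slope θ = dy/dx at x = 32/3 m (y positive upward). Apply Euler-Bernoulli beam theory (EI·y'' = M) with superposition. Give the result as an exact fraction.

θ(32/3) = 90953/15187500 rad

Load 1 — applied couple M₀=15 kN·m at a=32/5 m (b=L-a=48/5):
  θ_1 = (M₀x²/(2L)-M₀(x-a)+C₁)/EI  [x>a] with C₁=M₀(3b²-L²)/(6L)=16/5 = (15·(32/3)²/(2·16)-15·((32/3)-(32/5))+(16/5))/200000 = -7/187500 rad
Load 2 — triangular load w₀=10 kN/m (0→w₀ over full span):
  θ_2 = -w₀(7L⁴-30L²x²+15x⁴)/(360LEI) = -10·(7·16⁴-30·16²·(32/3)²+15·(32/3)⁴)/(360·16·200000) = 1456/759375 rad
Load 3 — uniform load w=10 kN/m over full span:
  θ_3 = -w(L³-6Lx²+4x³)/(24EI) = -10·(16³-6·16·(32/3)²+4·(32/3)³)/(24·200000) = 208/50625 rad
Superposition: θ = Σ θ_i = 90953/15187500 rad ≈ 0.005989 rad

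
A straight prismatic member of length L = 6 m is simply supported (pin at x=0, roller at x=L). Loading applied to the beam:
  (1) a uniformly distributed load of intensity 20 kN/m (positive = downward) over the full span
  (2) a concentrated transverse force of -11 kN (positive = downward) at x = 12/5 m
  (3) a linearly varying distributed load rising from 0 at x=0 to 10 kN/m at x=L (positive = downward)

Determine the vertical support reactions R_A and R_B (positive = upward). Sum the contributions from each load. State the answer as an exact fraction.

R_A = 317/5 kN, R_B = 378/5 kN

Load 1 — uniform load w=20 kN/m over full span:
  R_A = wL/2 = 20·6/2 = 60 kN
  R_B = wL/2 = 20·6/2 = 60 kN
Load 2 — point force P=-11 kN at a=12/5 m (b=L-a=18/5):
  R_A = Pb/L = (-11)·(18/5)/6 = -33/5 kN
  R_B = Pa/L = (-11)·(12/5)/6 = -22/5 kN
Load 3 — triangular load w₀=10 kN/m (0→w₀ over full span):
  R_A = w₀L/6 = 10·6/6 = 10 kN
  R_B = w₀L/3 = 10·6/3 = 20 kN
Superposition: R_A = 317/5 kN, R_B = 378/5 kN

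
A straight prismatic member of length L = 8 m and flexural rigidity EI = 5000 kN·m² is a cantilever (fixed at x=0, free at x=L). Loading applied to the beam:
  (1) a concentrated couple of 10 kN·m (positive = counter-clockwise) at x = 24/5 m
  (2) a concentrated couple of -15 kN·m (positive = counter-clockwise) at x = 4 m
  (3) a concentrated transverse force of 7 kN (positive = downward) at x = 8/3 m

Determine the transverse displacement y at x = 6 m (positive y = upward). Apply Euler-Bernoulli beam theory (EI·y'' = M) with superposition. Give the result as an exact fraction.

y(6) = -9842/253125 m

Load 1 — applied couple M₀=10 kN·m at a=24/5 m (b=L-a=16/5):
  y_1 = M₀a(2x-a)/(2EI)  [x>a] = 10·(24/5)·(2·6-(24/5))/(2·5000) = 108/3125 m
Load 2 — applied couple M₀=-15 kN·m at a=4 m (b=L-a=4):
  y_2 = M₀a(2x-a)/(2EI)  [x>a] = (-15)·4·(2·6-4)/(2·5000) = -6/125 m
Load 3 — point force P=7 kN at a=8/3 m (b=L-a=16/3):
  y_3 = -Pa²(3x-a)/(6EI)  [x>a] = -7·(8/3)²·(3·6-(8/3))/(6·5000) = -1288/50625 m
Superposition: y = Σ y_i = -9842/253125 m ≈ -0.038882 m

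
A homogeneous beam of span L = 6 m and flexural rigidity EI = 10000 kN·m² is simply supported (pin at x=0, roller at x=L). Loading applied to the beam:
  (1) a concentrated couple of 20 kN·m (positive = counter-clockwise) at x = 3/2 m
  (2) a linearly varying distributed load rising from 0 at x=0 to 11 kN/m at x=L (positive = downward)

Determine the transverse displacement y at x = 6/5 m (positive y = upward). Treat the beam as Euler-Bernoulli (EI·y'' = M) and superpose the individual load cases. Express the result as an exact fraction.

y(6/5) = -1089063/312500000 m

Load 1 — applied couple M₀=20 kN·m at a=3/2 m (b=L-a=9/2):
  y_1 = (M₀x³/(6L)+C₁x)/EI  [x≤a] with C₁=M₀(3b²-L²)/(6L)=55/4 = (20·(6/5)³/(6·6)+(55/4)·(6/5))/10000 = 873/500000 m
Load 2 — triangular load w₀=11 kN/m (0→w₀ over full span):
  y_2 = -w₀x(7L⁴-10L²x²+3x⁴)/(360LEI) = -11·(6/5)·(7·6⁴-10·6²·(6/5)²+3·(6/5)⁴)/(360·6·10000) = -51084/9765625 m
Superposition: y = Σ y_i = -1089063/312500000 m ≈ -0.003485 m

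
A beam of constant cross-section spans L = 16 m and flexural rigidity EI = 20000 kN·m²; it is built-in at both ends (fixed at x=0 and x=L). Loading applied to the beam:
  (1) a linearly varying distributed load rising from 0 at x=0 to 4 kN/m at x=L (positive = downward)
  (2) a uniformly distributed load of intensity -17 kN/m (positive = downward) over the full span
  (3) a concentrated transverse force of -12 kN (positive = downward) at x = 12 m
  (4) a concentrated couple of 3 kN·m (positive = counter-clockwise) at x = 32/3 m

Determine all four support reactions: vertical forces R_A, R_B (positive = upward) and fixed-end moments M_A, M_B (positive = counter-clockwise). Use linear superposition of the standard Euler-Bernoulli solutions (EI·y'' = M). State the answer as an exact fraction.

Load 1 — triangular load w₀=4 kN/m (0→w₀ over full span):
  R_A = 3w₀L/20 = 3·4·16/20 = 48/5 kN
  M_A = w₀L²/30 = 4·16²/30 = 512/15 kN·m
  R_B = 7w₀L/20 = 7·4·16/20 = 112/5 kN
  M_B = -w₀L²/20 = -4·16²/20 = -256/5 kN·m
Load 2 — uniform load w=-17 kN/m over full span:
  R_A = wL/2 = (-17)·16/2 = -136 kN
  M_A = wL²/12 = (-17)·16²/12 = -1088/3 kN·m
  R_B = wL/2 = (-17)·16/2 = -136 kN
  M_B = -wL²/12 = -(-17)·16²/12 = 1088/3 kN·m
Load 3 — point force P=-12 kN at a=12 m (b=L-a=4):
  R_A = Pb²(3a+b)/L³ = (-12)·4²·(3·12+4)/16³ = -15/8 kN
  M_A = Pab²/L² = (-12)·12·4²/16² = -9 kN·m
  R_B = Pa²(a+3b)/L³ = (-12)·12²·(12+3·4)/16³ = -81/8 kN
  M_B = -Pa²b/L² = -(-12)·12²·4/16² = 27 kN·m
Load 4 — applied couple M₀=3 kN·m at a=32/3 m (b=L-a=16/3):
  R_A = 6M₀ab/L³ = 6·3·(32/3)·(16/3)/16³ = 1/4 kN
  M_A = M₀b(2a-b)/L² = 3·(16/3)·(2·(32/3)-(16/3))/16² = 1 kN·m
  R_B = -6M₀ab/L³ = -6·3·(32/3)·(16/3)/16³ = -1/4 kN
  M_B = M₀a(2b-a)/L² = 3·(32/3)·(2·(16/3)-(32/3))/16² = 0 kN·m
Superposition: R_A = -5121/40 kN, M_A = -5048/15 kN·m, R_B = -4959/40 kN, M_B = 5077/15 kN·m

R_A = -5121/40 kN, M_A = -5048/15 kN·m, R_B = -4959/40 kN, M_B = 5077/15 kN·m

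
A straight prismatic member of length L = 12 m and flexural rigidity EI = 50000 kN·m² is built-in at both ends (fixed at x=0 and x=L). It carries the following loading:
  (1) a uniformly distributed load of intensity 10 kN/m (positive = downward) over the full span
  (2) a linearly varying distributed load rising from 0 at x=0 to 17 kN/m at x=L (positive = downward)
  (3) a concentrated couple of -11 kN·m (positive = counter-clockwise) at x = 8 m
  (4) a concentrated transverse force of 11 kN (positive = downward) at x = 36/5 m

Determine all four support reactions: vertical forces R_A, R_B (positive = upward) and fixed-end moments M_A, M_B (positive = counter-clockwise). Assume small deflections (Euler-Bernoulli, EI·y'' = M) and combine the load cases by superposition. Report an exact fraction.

Load 1 — uniform load w=10 kN/m over full span:
  R_A = wL/2 = 10·12/2 = 60 kN
  M_A = wL²/12 = 10·12²/12 = 120 kN·m
  R_B = wL/2 = 10·12/2 = 60 kN
  M_B = -wL²/12 = -10·12²/12 = -120 kN·m
Load 2 — triangular load w₀=17 kN/m (0→w₀ over full span):
  R_A = 3w₀L/20 = 3·17·12/20 = 153/5 kN
  M_A = w₀L²/30 = 17·12²/30 = 408/5 kN·m
  R_B = 7w₀L/20 = 7·17·12/20 = 357/5 kN
  M_B = -w₀L²/20 = -17·12²/20 = -612/5 kN·m
Load 3 — applied couple M₀=-11 kN·m at a=8 m (b=L-a=4):
  R_A = 6M₀ab/L³ = 6·(-11)·8·4/12³ = -11/9 kN
  M_A = M₀b(2a-b)/L² = (-11)·4·(2·8-4)/12² = -11/3 kN·m
  R_B = -6M₀ab/L³ = -6·(-11)·8·4/12³ = 11/9 kN
  M_B = M₀a(2b-a)/L² = (-11)·8·(2·4-8)/12² = 0 kN·m
Load 4 — point force P=11 kN at a=36/5 m (b=L-a=24/5):
  R_A = Pb²(3a+b)/L³ = 11·(24/5)²·(3·(36/5)+(24/5))/12³ = 484/125 kN
  M_A = Pab²/L² = 11·(36/5)·(24/5)²/12² = 1584/125 kN·m
  R_B = Pa²(a+3b)/L³ = 11·(36/5)²·((36/5)+3·(24/5))/12³ = 891/125 kN
  M_B = -Pa²b/L² = -11·(36/5)²·(24/5)/12² = -2376/125 kN·m
Superposition: R_A = 104906/1125 kN, M_A = 78977/375 kN·m, R_B = 157219/1125 kN, M_B = -32676/125 kN·m

R_A = 104906/1125 kN, M_A = 78977/375 kN·m, R_B = 157219/1125 kN, M_B = -32676/125 kN·m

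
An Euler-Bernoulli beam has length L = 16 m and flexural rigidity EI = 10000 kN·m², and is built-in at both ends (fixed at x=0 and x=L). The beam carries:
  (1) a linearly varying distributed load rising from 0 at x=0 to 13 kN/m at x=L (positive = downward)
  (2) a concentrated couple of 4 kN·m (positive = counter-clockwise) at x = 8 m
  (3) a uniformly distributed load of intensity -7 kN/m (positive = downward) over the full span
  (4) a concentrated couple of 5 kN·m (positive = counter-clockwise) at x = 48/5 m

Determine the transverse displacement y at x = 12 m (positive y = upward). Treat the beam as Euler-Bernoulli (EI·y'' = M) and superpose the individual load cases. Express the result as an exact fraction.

y(12) = -13/12500 m

Load 1 — triangular load w₀=13 kN/m (0→w₀ over full span):
  y_1 = -w₀x²(L-x)²(x+2L)/(120LEI) = -13·12²·(16-12)²·(12+2·16)/(120·16·10000) = -429/6250 m
Load 2 — applied couple M₀=4 kN·m at a=8 m (b=L-a=8):
  y_2 = (R_Ax³/6 - M_Ax²/2 - M₀(x-a)²/2)/EI  [x>a] with R_A=3/8, M_A=1 = ((3/8)·12³/6 - 1·12²/2 - 4·(12-8)²/2)/10000 = 1/2500 m
Load 3 — uniform load w=-7 kN/m over full span:
  y_3 = -wx²(L-x)²/(24EI) = -(-7)·12²·(16-12)²/(24·10000) = 42/625 m
Load 4 — applied couple M₀=5 kN·m at a=48/5 m (b=L-a=32/5):
  y_4 = (R_Ax³/6 - M_Ax²/2 - M₀(x-a)²/2)/EI  [x>a] with R_A=9/20, M_A=8/5 = ((9/20)·12³/6 - (8/5)·12²/2 - 5·(12-(48/5))²/2)/10000 = 0 m
Superposition: y = Σ y_i = -13/12500 m ≈ -0.001040 m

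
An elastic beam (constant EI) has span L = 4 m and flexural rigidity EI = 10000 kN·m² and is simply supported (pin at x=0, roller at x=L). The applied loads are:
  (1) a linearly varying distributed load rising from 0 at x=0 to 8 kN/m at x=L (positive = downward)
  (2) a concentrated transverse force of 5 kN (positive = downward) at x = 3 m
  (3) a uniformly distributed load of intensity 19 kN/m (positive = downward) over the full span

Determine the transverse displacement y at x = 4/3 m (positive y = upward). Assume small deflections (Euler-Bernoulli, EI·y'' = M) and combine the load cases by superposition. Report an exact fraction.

Load 1 — triangular load w₀=8 kN/m (0→w₀ over full span):
  y_1 = -w₀x(7L⁴-10L²x²+3x⁴)/(360LEI) = -8·(4/3)·(7·4⁴-10·4²·(4/3)²+3·(4/3)⁴)/(360·4·10000) = -512/455625 m
Load 2 — point force P=5 kN at a=3 m (b=L-a=1):
  y_2 = -Pbx(L²-b²-x²)/(6LEI)  [x≤a] = -5·1·(4/3)·(4²-1²-(4/3)²)/(6·4·10000) = -119/324000 m
Load 3 — uniform load w=19 kN/m over full span:
  y_3 = -wx(L³-2Lx²+x³)/(24EI) = -19·(4/3)·(4³-2·4·(4/3)²+(4/3)³)/(24·10000) = -836/151875 m
Superposition: y = Σ y_i = -20399/2916000 m ≈ -0.006996 m

y(4/3) = -20399/2916000 m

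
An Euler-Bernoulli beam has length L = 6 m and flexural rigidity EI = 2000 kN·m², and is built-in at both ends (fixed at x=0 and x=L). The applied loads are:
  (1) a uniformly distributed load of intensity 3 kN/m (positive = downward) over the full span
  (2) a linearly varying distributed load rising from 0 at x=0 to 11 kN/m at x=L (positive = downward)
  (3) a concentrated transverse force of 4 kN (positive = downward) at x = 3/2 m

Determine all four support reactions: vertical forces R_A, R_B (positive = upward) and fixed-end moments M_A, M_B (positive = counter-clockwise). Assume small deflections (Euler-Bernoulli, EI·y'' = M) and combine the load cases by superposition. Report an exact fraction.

R_A = 891/40 kN, M_A = 1023/40 kN·m, R_B = 1309/40 kN, M_B = -1197/40 kN·m

Load 1 — uniform load w=3 kN/m over full span:
  R_A = wL/2 = 3·6/2 = 9 kN
  M_A = wL²/12 = 3·6²/12 = 9 kN·m
  R_B = wL/2 = 3·6/2 = 9 kN
  M_B = -wL²/12 = -3·6²/12 = -9 kN·m
Load 2 — triangular load w₀=11 kN/m (0→w₀ over full span):
  R_A = 3w₀L/20 = 3·11·6/20 = 99/10 kN
  M_A = w₀L²/30 = 11·6²/30 = 66/5 kN·m
  R_B = 7w₀L/20 = 7·11·6/20 = 231/10 kN
  M_B = -w₀L²/20 = -11·6²/20 = -99/5 kN·m
Load 3 — point force P=4 kN at a=3/2 m (b=L-a=9/2):
  R_A = Pb²(3a+b)/L³ = 4·(9/2)²·(3·(3/2)+(9/2))/6³ = 27/8 kN
  M_A = Pab²/L² = 4·(3/2)·(9/2)²/6² = 27/8 kN·m
  R_B = Pa²(a+3b)/L³ = 4·(3/2)²·((3/2)+3·(9/2))/6³ = 5/8 kN
  M_B = -Pa²b/L² = -4·(3/2)²·(9/2)/6² = -9/8 kN·m
Superposition: R_A = 891/40 kN, M_A = 1023/40 kN·m, R_B = 1309/40 kN, M_B = -1197/40 kN·m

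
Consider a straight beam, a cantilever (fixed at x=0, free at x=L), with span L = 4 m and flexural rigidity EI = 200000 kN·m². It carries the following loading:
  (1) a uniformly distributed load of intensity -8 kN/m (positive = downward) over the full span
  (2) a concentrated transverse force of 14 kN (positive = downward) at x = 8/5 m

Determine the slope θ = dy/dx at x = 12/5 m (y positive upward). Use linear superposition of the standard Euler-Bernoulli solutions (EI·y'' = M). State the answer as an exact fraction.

θ(12/5) = 121/390625 rad

Load 1 — uniform load w=-8 kN/m over full span:
  θ_1 = -wx(x²-3Lx+3L²)/(6EI) = -(-8)·(12/5)·((12/5)²-3·4·(12/5)+3·4²)/(6·200000) = 156/390625 rad
Load 2 — point force P=14 kN at a=8/5 m (b=L-a=12/5):
  θ_2 = -Pa²/(2EI)  [x>a] = -14·(8/5)²/(2·200000) = -7/78125 rad
Superposition: θ = Σ θ_i = 121/390625 rad ≈ 0.000310 rad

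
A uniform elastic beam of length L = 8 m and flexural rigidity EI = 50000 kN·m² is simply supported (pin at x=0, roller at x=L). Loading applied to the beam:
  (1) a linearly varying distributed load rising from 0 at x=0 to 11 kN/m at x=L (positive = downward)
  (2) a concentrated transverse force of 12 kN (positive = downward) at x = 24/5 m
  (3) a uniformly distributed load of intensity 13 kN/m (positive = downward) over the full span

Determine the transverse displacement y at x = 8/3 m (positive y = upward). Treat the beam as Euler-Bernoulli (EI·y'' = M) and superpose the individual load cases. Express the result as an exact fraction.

y(8/3) = -5406784/284765625 m

Load 1 — triangular load w₀=11 kN/m (0→w₀ over full span):
  y_1 = -w₀x(7L⁴-10L²x²+3x⁴)/(360LEI) = -11·(8/3)·(7·8⁴-10·8²·(8/3)²+3·(8/3)⁴)/(360·8·50000) = -11264/2278125 m
Load 2 — point force P=12 kN at a=24/5 m (b=L-a=16/5):
  y_2 = -Pbx(L²-b²-x²)/(6LEI)  [x≤a] = -12·(16/5)·(8/3)·(8²-(16/5)²-(8/3)²)/(6·8·50000) = -20992/10546875 m
Load 3 — uniform load w=13 kN/m over full span:
  y_3 = -wx(L³-2Lx²+x³)/(24EI) = -13·(8/3)·(8³-2·8·(8/3)²+(8/3)³)/(24·50000) = -9152/759375 m
Superposition: y = Σ y_i = -5406784/284765625 m ≈ -0.018987 m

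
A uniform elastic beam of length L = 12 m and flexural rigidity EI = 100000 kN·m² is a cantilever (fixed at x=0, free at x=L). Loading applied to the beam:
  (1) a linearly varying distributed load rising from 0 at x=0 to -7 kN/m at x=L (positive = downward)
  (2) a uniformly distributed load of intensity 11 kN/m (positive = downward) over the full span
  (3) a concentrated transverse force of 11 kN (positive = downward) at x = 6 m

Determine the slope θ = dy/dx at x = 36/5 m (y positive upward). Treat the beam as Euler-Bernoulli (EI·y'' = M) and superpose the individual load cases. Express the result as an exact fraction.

θ(36/5) = -552303/31250000 rad

Load 1 — triangular load w₀=-7 kN/m (0→w₀ over full span):
  θ_1 = (w₀Lx²/4-w₀L²x/3-w₀x⁴/(24L))/EI = ((-7)·12·(36/5)²/4-(-7)·12²·(36/5)/3-(-7)·(36/5)⁴/(24·12))/100000 = 109053/7812500 rad
Load 2 — uniform load w=11 kN/m over full span:
  θ_2 = -wx(x²-3Lx+3L²)/(6EI) = -11·(36/5)·((36/5)²-3·12·(36/5)+3·12²)/(6·100000) = -11583/390625 rad
Load 3 — point force P=11 kN at a=6 m (b=L-a=6):
  θ_3 = -Pa²/(2EI)  [x>a] = -11·6²/(2·100000) = -99/50000 rad
Superposition: θ = Σ θ_i = -552303/31250000 rad ≈ -0.017674 rad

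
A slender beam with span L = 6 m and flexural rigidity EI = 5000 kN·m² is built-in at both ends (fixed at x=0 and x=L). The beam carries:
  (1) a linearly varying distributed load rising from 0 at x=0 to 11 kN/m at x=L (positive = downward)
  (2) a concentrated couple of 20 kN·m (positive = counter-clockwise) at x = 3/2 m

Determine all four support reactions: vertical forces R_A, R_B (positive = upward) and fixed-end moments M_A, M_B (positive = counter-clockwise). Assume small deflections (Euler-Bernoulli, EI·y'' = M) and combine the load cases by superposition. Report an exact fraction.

Load 1 — triangular load w₀=11 kN/m (0→w₀ over full span):
  R_A = 3w₀L/20 = 3·11·6/20 = 99/10 kN
  M_A = w₀L²/30 = 11·6²/30 = 66/5 kN·m
  R_B = 7w₀L/20 = 7·11·6/20 = 231/10 kN
  M_B = -w₀L²/20 = -11·6²/20 = -99/5 kN·m
Load 2 — applied couple M₀=20 kN·m at a=3/2 m (b=L-a=9/2):
  R_A = 6M₀ab/L³ = 6·20·(3/2)·(9/2)/6³ = 15/4 kN
  M_A = M₀b(2a-b)/L² = 20·(9/2)·(2·(3/2)-(9/2))/6² = -15/4 kN·m
  R_B = -6M₀ab/L³ = -6·20·(3/2)·(9/2)/6³ = -15/4 kN
  M_B = M₀a(2b-a)/L² = 20·(3/2)·(2·(9/2)-(3/2))/6² = 25/4 kN·m
Superposition: R_A = 273/20 kN, M_A = 189/20 kN·m, R_B = 387/20 kN, M_B = -271/20 kN·m

R_A = 273/20 kN, M_A = 189/20 kN·m, R_B = 387/20 kN, M_B = -271/20 kN·m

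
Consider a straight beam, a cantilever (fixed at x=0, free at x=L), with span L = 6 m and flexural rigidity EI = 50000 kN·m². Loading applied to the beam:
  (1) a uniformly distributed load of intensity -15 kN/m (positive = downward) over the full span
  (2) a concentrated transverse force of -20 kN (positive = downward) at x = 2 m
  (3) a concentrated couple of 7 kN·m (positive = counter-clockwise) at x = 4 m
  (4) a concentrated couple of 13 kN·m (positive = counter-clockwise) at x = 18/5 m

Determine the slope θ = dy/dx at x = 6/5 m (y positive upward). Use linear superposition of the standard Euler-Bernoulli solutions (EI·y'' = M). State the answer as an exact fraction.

Load 1 — uniform load w=-15 kN/m over full span:
  θ_1 = -wx(x²-3Lx+3L²)/(6EI) = -(-15)·(6/5)·((6/5)²-3·6·(6/5)+3·6²)/(6·50000) = 1647/312500 rad
Load 2 — point force P=-20 kN at a=2 m (b=L-a=4):
  θ_2 = -Px(2a-x)/(2EI)  [x≤a] = -(-20)·(6/5)·(2·2-(6/5))/(2·50000) = 21/31250 rad
Load 3 — applied couple M₀=7 kN·m at a=4 m (b=L-a=2):
  θ_3 = M₀x/EI  [x≤a] = 7·(6/5)/50000 = 21/125000 rad
Load 4 — applied couple M₀=13 kN·m at a=18/5 m (b=L-a=12/5):
  θ_4 = M₀x/EI  [x≤a] = 13·(6/5)/50000 = 39/125000 rad
Superposition: θ = Σ θ_i = 2007/312500 rad ≈ 0.006422 rad

θ(6/5) = 2007/312500 rad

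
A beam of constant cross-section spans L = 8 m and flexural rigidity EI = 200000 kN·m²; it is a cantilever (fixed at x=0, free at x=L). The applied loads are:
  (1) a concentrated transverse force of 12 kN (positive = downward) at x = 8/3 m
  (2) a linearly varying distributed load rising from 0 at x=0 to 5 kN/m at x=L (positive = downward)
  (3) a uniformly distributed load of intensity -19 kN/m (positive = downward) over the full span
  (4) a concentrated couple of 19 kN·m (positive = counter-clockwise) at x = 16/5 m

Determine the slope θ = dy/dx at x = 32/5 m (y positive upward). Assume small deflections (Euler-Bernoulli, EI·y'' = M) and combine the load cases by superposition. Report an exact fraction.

Load 1 — point force P=12 kN at a=8/3 m (b=L-a=16/3):
  θ_1 = -Pa²/(2EI)  [x>a] = -12·(8/3)²/(2·200000) = -2/9375 rad
Load 2 — triangular load w₀=5 kN/m (0→w₀ over full span):
  θ_2 = (w₀Lx²/4-w₀L²x/3-w₀x⁴/(24L))/EI = (5·8·(32/5)²/4-5·8²·(32/5)/3-5·(32/5)⁴/(24·8))/200000 = -1856/1171875 rad
Load 3 — uniform load w=-19 kN/m over full span:
  θ_3 = -wx(x²-3Lx+3L²)/(6EI) = -(-19)·(32/5)·((32/5)²-3·8·(32/5)+3·8²)/(6·200000) = 9424/1171875 rad
Load 4 — applied couple M₀=19 kN·m at a=16/5 m (b=L-a=24/5):
  θ_4 = M₀a/EI  [x>a] = 19·(16/5)/200000 = 19/62500 rad
Superposition: θ = Σ θ_i = 30697/4687500 rad ≈ 0.006549 rad

θ(32/5) = 30697/4687500 rad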